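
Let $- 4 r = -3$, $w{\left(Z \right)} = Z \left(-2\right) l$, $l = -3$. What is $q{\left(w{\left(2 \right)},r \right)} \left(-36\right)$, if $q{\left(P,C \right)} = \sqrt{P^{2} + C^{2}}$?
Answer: $- 27 \sqrt{257} \approx -432.84$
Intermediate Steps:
$w{\left(Z \right)} = 6 Z$ ($w{\left(Z \right)} = Z \left(-2\right) \left(-3\right) = - 2 Z \left(-3\right) = 6 Z$)
$r = \frac{3}{4}$ ($r = \left(- \frac{1}{4}\right) \left(-3\right) = \frac{3}{4} \approx 0.75$)
$q{\left(P,C \right)} = \sqrt{C^{2} + P^{2}}$
$q{\left(w{\left(2 \right)},r \right)} \left(-36\right) = \sqrt{\left(\frac{3}{4}\right)^{2} + \left(6 \cdot 2\right)^{2}} \left(-36\right) = \sqrt{\frac{9}{16} + 12^{2}} \left(-36\right) = \sqrt{\frac{9}{16} + 144} \left(-36\right) = \sqrt{\frac{2313}{16}} \left(-36\right) = \frac{3 \sqrt{257}}{4} \left(-36\right) = - 27 \sqrt{257}$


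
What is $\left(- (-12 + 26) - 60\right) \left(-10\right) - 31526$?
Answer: $-30786$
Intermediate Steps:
$\left(- (-12 + 26) - 60\right) \left(-10\right) - 31526 = \left(\left(-1\right) 14 - 60\right) \left(-10\right) - 31526 = \left(-14 - 60\right) \left(-10\right) - 31526 = \left(-74\right) \left(-10\right) - 31526 = 740 - 31526 = -30786$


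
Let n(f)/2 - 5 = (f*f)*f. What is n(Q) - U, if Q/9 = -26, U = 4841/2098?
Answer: -53762929045/2098 ≈ -2.5626e+7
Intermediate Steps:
U = 4841/2098 (U = 4841*(1/2098) = 4841/2098 ≈ 2.3074)
Q = -234 (Q = 9*(-26) = -234)
n(f) = 10 + 2*f³ (n(f) = 10 + 2*((f*f)*f) = 10 + 2*(f²*f) = 10 + 2*f³)
n(Q) - U = (10 + 2*(-234)³) - 1*4841/2098 = (10 + 2*(-12812904)) - 4841/2098 = (10 - 25625808) - 4841/2098 = -25625798 - 4841/2098 = -53762929045/2098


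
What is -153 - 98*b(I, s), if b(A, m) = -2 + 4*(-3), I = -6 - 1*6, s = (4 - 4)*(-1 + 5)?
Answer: 1219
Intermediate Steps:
s = 0 (s = 0*4 = 0)
I = -12 (I = -6 - 6 = -12)
b(A, m) = -14 (b(A, m) = -2 - 12 = -14)
-153 - 98*b(I, s) = -153 - 98*(-14) = -153 + 1372 = 1219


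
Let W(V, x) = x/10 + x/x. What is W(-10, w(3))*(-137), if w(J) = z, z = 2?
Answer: -822/5 ≈ -164.40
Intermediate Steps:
w(J) = 2
W(V, x) = 1 + x/10 (W(V, x) = x*(1/10) + 1 = x/10 + 1 = 1 + x/10)
W(-10, w(3))*(-137) = (1 + (1/10)*2)*(-137) = (1 + 1/5)*(-137) = (6/5)*(-137) = -822/5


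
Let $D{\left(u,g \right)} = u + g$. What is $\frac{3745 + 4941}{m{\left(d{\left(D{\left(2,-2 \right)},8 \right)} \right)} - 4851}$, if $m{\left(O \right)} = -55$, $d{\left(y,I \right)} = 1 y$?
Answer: $- \frac{4343}{2453} \approx -1.7705$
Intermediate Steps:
$D{\left(u,g \right)} = g + u$
$d{\left(y,I \right)} = y$
$\frac{3745 + 4941}{m{\left(d{\left(D{\left(2,-2 \right)},8 \right)} \right)} - 4851} = \frac{3745 + 4941}{-55 - 4851} = \frac{8686}{-4906} = 8686 \left(- \frac{1}{4906}\right) = - \frac{4343}{2453}$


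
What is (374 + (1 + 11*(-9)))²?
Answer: 76176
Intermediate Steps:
(374 + (1 + 11*(-9)))² = (374 + (1 - 99))² = (374 - 98)² = 276² = 76176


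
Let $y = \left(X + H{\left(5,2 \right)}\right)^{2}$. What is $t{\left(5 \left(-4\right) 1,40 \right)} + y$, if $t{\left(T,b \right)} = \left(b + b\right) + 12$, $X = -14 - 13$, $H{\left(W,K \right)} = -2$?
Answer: $933$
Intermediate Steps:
$X = -27$
$t{\left(T,b \right)} = 12 + 2 b$ ($t{\left(T,b \right)} = 2 b + 12 = 12 + 2 b$)
$y = 841$ ($y = \left(-27 - 2\right)^{2} = \left(-29\right)^{2} = 841$)
$t{\left(5 \left(-4\right) 1,40 \right)} + y = \left(12 + 2 \cdot 40\right) + 841 = \left(12 + 80\right) + 841 = 92 + 841 = 933$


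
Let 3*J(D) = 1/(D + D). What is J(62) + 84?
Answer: 31249/372 ≈ 84.003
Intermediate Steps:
J(D) = 1/(6*D) (J(D) = 1/(3*(D + D)) = 1/(3*((2*D))) = (1/(2*D))/3 = 1/(6*D))
J(62) + 84 = (1/6)/62 + 84 = (1/6)*(1/62) + 84 = 1/372 + 84 = 31249/372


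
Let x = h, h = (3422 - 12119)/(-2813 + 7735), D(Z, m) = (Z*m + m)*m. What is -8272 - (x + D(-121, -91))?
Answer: 4850383753/4922 ≈ 9.8545e+5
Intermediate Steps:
D(Z, m) = m*(m + Z*m) (D(Z, m) = (m + Z*m)*m = m*(m + Z*m))
h = -8697/4922 ≈ -1.7670
x = -8697/4922 ≈ -1.7670
-8272 - (x + D(-121, -91)) = -8272 - (-8697/4922 + (-91)²*(1 - 121)) = -8272 - (-8697/4922 + 8281*(-120)) = -8272 - (-8697/4922 - 993720) = -8272 - 1*(-4891098537/4922) = -8272 + 4891098537/4922 = 4850383753/4922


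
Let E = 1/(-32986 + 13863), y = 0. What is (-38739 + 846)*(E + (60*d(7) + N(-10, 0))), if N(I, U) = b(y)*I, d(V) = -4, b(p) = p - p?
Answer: 173910719253/19123 ≈ 9.0943e+6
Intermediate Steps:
b(p) = 0
N(I, U) = 0 (N(I, U) = 0*I = 0)
E = -1/19123 (E = 1/(-19123) = -1/19123 ≈ -5.2293e-5)
(-38739 + 846)*(E + (60*d(7) + N(-10, 0))) = (-38739 + 846)*(-1/19123 + (60*(-4) + 0)) = -37893*(-1/19123 + (-240 + 0)) = -37893*(-1/19123 - 240) = -37893*(-4589521/19123) = 173910719253/19123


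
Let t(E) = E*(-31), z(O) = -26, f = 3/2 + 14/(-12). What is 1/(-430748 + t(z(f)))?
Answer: -1/429942 ≈ -2.3259e-6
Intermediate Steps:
f = ⅓ (f = 3*(½) + 14*(-1/12) = 3/2 - 7/6 = ⅓ ≈ 0.33333)
t(E) = -31*E
1/(-430748 + t(z(f))) = 1/(-430748 - 31*(-26)) = 1/(-430748 + 806) = 1/(-429942) = -1/429942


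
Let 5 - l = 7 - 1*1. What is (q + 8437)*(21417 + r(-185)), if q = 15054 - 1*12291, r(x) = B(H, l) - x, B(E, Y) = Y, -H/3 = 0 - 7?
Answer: 241931200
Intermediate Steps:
H = 21 (H = -3*(0 - 7) = -3*(-7) = 21)
l = -1 (l = 5 - (7 - 1*1) = 5 - (7 - 1) = 5 - 1*6 = 5 - 6 = -1)
r(x) = -1 - x
q = 2763 (q = 15054 - 12291 = 2763)
(q + 8437)*(21417 + r(-185)) = (2763 + 8437)*(21417 + (-1 - 1*(-185))) = 11200*(21417 + (-1 + 185)) = 11200*(21417 + 184) = 11200*21601 = 241931200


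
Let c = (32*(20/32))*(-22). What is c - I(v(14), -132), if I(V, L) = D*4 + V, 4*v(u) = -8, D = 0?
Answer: -438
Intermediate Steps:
v(u) = -2 (v(u) = (¼)*(-8) = -2)
I(V, L) = V (I(V, L) = 0*4 + V = 0 + V = V)
c = -440 (c = (32*(20*(1/32)))*(-22) = (32*(5/8))*(-22) = 20*(-22) = -440)
c - I(v(14), -132) = -440 - 1*(-2) = -440 + 2 = -438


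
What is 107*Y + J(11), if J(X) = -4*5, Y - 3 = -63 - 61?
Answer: -12967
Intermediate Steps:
Y = -121 (Y = 3 + (-63 - 61) = 3 - 124 = -121)
J(X) = -20
107*Y + J(11) = 107*(-121) - 20 = -12947 - 20 = -12967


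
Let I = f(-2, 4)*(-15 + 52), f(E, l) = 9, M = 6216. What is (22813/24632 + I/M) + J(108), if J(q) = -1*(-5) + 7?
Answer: 279752/21553 ≈ 12.980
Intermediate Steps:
J(q) = 12 (J(q) = 5 + 7 = 12)
I = 333 (I = 9*(-15 + 52) = 9*37 = 333)
(22813/24632 + I/M) + J(108) = (22813/24632 + 333/6216) + 12 = (22813*(1/24632) + 333*(1/6216)) + 12 = (22813/24632 + 3/56) + 12 = 21116/21553 + 12 = 279752/21553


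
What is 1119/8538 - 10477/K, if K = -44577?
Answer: 46444763/126866142 ≈ 0.36609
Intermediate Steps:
1119/8538 - 10477/K = 1119/8538 - 10477/(-44577) = 1119*(1/8538) - 10477*(-1/44577) = 373/2846 + 10477/44577 = 46444763/126866142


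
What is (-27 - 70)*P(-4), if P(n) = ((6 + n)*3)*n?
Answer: 2328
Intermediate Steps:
P(n) = n*(18 + 3*n) (P(n) = (18 + 3*n)*n = n*(18 + 3*n))
(-27 - 70)*P(-4) = (-27 - 70)*(3*(-4)*(6 - 4)) = -291*(-4)*2 = -97*(-24) = 2328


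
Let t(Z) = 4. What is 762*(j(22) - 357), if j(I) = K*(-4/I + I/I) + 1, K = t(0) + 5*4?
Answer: -2819400/11 ≈ -2.5631e+5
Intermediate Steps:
K = 24 (K = 4 + 5*4 = 4 + 20 = 24)
j(I) = 25 - 96/I (j(I) = 24*(-4/I + I/I) + 1 = 24*(-4/I + 1) + 1 = 24*(1 - 4/I) + 1 = (24 - 96/I) + 1 = 25 - 96/I)
762*(j(22) - 357) = 762*((25 - 96/22) - 357) = 762*((25 - 96*1/22) - 357) = 762*((25 - 48/11) - 357) = 762*(227/11 - 357) = 762*(-3700/11) = -2819400/11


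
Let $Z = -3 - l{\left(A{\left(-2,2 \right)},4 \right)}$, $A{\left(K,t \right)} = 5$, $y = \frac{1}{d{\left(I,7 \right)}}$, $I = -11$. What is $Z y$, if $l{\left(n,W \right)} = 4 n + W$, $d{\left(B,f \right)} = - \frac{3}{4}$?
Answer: $36$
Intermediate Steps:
$d{\left(B,f \right)} = - \frac{3}{4}$ ($d{\left(B,f \right)} = \left(-3\right) \frac{1}{4} = - \frac{3}{4}$)
$y = - \frac{4}{3}$ ($y = \frac{1}{- \frac{3}{4}} = - \frac{4}{3} \approx -1.3333$)
$l{\left(n,W \right)} = W + 4 n$
$Z = -27$ ($Z = -3 - \left(4 + 4 \cdot 5\right) = -3 - \left(4 + 20\right) = -3 - 24 = -27$)
$Z y = \left(-27\right) \left(- \frac{4}{3}\right) = 36$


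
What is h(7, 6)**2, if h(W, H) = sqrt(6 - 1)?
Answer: 5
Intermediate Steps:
h(W, H) = sqrt(5)
h(7, 6)**2 = (sqrt(5))**2 = 5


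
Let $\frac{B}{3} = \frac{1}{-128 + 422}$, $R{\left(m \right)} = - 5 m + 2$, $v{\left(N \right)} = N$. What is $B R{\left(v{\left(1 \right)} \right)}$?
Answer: $- \frac{3}{98} \approx -0.030612$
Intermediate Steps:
$R{\left(m \right)} = 2 - 5 m$
$B = \frac{1}{98}$ ($B = \frac{3}{-128 + 422} = \frac{3}{294} = 3 \cdot \frac{1}{294} = \frac{1}{98} \approx 0.010204$)
$B R{\left(v{\left(1 \right)} \right)} = \frac{2 - 5}{98} = \frac{1}{98} \left(-3\right) = - \frac{3}{98}$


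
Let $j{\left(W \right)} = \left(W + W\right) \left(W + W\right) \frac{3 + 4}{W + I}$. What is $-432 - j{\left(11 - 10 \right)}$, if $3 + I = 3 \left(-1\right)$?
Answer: $- \frac{2132}{5} \approx -426.4$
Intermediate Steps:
$I = -6$ ($I = -3 + 3 \left(-1\right) = -3 - 3 = -6$)
$j{\left(W \right)} = \frac{28 W^{2}}{-6 + W}$ ($j{\left(W \right)} = \left(W + W\right) \left(W + W\right) \frac{3 + 4}{W - 6} = 2 W 2 W \frac{7}{-6 + W} = 4 W^{2} \frac{7}{-6 + W} = \frac{28 W^{2}}{-6 + W}$)
$-432 - j{\left(11 - 10 \right)} = -432 - \frac{28 \left(11 - 10\right)^{2}}{-6 + \left(11 - 10\right)} = -432 - \frac{28 \cdot 1^{2}}{-6 + 1} = -432 - 28 \cdot 1 \frac{1}{-5} = -432 - 28 \cdot 1 \left(- \frac{1}{5}\right) = -432 - - \frac{28}{5} = -432 + \frac{28}{5} = - \frac{2132}{5}$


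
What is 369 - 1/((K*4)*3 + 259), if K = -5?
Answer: 73430/199 ≈ 369.00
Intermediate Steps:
369 - 1/((K*4)*3 + 259) = 369 - 1/(-5*4*3 + 259) = 369 - 1/(-20*3 + 259) = 369 - 1/(-60 + 259) = 369 - 1/199 = 73430/199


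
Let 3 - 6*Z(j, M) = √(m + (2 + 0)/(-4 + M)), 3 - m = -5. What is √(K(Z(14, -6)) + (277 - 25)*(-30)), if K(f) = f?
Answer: √(-6803550 - 30*√195)/30 ≈ 86.948*I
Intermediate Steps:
m = 8 (m = 3 - 1*(-5) = 3 + 5 = 8)
Z(j, M) = ½ - √(8 + 2/(-4 + M))/6 (Z(j, M) = ½ - √(8 + (2 + 0)/(-4 + M))/6 = ½ - √(8 + 2/(-4 + M))/6)
√(K(Z(14, -6)) + (277 - 25)*(-30)) = √((½ - √2*√((-15 + 4*(-6))/(-4 - 6))/6) + (277 - 25)*(-30)) = √((½ - √2*√((-15 - 24)/(-10))/6) + 252*(-30)) = √((½ - √2*√(-⅒*(-39))/6) - 7560) = √((½ - √2*√(39/10)/6) - 7560) = √((½ - √2*√390/10/6) - 7560) = √((½ - √195/30) - 7560) = √(-15119/2 - √195/30)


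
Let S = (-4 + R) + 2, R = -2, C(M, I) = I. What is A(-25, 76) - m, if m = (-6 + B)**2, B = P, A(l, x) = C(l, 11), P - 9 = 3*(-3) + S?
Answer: -89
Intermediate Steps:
S = -4 (S = (-4 - 2) + 2 = -6 + 2 = -4)
P = -4 (P = 9 + (3*(-3) - 4) = 9 + (-9 - 4) = 9 - 13 = -4)
A(l, x) = 11
B = -4
m = 100 (m = (-6 - 4)**2 = (-10)**2 = 100)
A(-25, 76) - m = 11 - 1*100 = 11 - 100 = -89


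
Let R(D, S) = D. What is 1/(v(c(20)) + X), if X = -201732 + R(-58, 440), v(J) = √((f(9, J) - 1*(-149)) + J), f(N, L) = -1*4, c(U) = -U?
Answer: -40358/8143840795 - √5/8143840795 ≈ -4.9559e-6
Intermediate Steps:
f(N, L) = -4
v(J) = √(145 + J) (v(J) = √((-4 - 1*(-149)) + J) = √((-4 + 149) + J) = √(145 + J))
X = -201790 (X = -201732 - 58 = -201790)
1/(v(c(20)) + X) = 1/(√(145 - 1*20) - 201790) = 1/(√(145 - 20) - 201790) = 1/(√125 - 201790) = 1/(5*√5 - 201790) = 1/(-201790 + 5*√5)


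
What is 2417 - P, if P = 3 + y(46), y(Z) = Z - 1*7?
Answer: 2375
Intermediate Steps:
y(Z) = -7 + Z (y(Z) = Z - 7 = -7 + Z)
P = 42 (P = 3 + (-7 + 46) = 3 + 39 = 42)
2417 - P = 2417 - 1*42 = 2417 - 42 = 2375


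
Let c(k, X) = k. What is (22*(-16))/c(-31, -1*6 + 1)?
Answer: 352/31 ≈ 11.355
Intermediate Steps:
(22*(-16))/c(-31, -1*6 + 1) = (22*(-16))/(-31) = -352*(-1/31) = 352/31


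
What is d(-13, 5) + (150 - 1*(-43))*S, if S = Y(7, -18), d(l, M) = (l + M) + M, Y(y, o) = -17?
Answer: -3284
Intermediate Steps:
d(l, M) = l + 2*M (d(l, M) = (M + l) + M = l + 2*M)
S = -17
d(-13, 5) + (150 - 1*(-43))*S = (-13 + 2*5) + (150 - 1*(-43))*(-17) = (-13 + 10) + (150 + 43)*(-17) = -3 + 193*(-17) = -3 - 3281 = -3284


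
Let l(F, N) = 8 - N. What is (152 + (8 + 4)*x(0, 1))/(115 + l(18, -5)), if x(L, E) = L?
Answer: 19/16 ≈ 1.1875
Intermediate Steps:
(152 + (8 + 4)*x(0, 1))/(115 + l(18, -5)) = (152 + (8 + 4)*0)/(115 + (8 - 1*(-5))) = (152 + 12*0)/(115 + (8 + 5)) = (152 + 0)/(115 + 13) = 152/128 = 152*(1/128) = 19/16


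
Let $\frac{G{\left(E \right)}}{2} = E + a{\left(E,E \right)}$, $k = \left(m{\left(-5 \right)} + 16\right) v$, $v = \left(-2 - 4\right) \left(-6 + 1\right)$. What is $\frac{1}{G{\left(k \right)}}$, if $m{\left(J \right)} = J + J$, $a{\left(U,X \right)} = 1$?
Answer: $\frac{1}{362} \approx 0.0027624$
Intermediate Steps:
$v = 30$ ($v = \left(-6\right) \left(-5\right) = 30$)
$m{\left(J \right)} = 2 J$
$k = 180$ ($k = \left(2 \left(-5\right) + 16\right) 30 = \left(-10 + 16\right) 30 = 6 \cdot 30 = 180$)
$G{\left(E \right)} = 2 + 2 E$ ($G{\left(E \right)} = 2 \left(E + 1\right) = 2 \left(1 + E\right) = 2 + 2 E$)
$\frac{1}{G{\left(k \right)}} = \frac{1}{2 + 2 \cdot 180} = \frac{1}{2 + 360} = \frac{1}{362}$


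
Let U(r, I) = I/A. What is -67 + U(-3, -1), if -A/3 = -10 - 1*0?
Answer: -2011/30 ≈ -67.033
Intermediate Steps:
A = 30 (A = -3*(-10 - 1*0) = -3*(-10 + 0) = -3*(-10) = 30)
U(r, I) = I/30
-67 + U(-3, -1) = -67 + (1/30)*(-1) = -67 - 1/30 = -2011/30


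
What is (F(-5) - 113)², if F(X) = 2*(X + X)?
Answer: 17689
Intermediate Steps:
F(X) = 4*X (F(X) = 2*(2*X) = 4*X)
(F(-5) - 113)² = (4*(-5) - 113)² = (-20 - 113)² = (-133)² = 17689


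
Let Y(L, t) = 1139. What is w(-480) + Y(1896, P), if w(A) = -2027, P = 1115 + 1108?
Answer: -888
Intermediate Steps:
P = 2223
w(-480) + Y(1896, P) = -2027 + 1139 = -888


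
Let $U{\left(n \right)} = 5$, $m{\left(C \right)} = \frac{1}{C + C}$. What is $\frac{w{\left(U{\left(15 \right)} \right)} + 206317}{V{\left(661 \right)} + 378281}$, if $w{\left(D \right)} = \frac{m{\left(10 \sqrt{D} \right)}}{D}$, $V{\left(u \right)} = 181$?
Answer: $\frac{206317}{378462} + \frac{\sqrt{5}}{189231000} \approx 0.54515$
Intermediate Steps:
$m{\left(C \right)} = \frac{1}{2 C}$
$w{\left(D \right)} = \frac{1}{20 D^{\frac{3}{2}}}$ ($w{\left(D \right)} = \frac{\frac{1}{2} \frac{1}{10 \sqrt{D}}}{D} = \frac{\frac{1}{20} \frac{1}{\sqrt{D}}}{D} = \frac{1}{20 D^{\frac{3}{2}}}$)
$\frac{w{\left(U{\left(15 \right)} \right)} + 206317}{V{\left(661 \right)} + 378281} = \frac{\frac{1}{20 \cdot 5 \sqrt{5}} + 206317}{181 + 378281} = \frac{\frac{\frac{1}{25} \sqrt{5}}{20} + 206317}{378462} = \left(\frac{\sqrt{5}}{500} + 206317\right) \frac{1}{378462} = \left(206317 + \frac{\sqrt{5}}{500}\right) \frac{1}{378462} = \frac{206317}{378462} + \frac{\sqrt{5}}{189231000}$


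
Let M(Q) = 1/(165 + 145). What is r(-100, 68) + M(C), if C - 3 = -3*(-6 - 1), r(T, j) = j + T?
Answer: -9919/310 ≈ -31.997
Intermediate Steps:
r(T, j) = T + j
C = 24 (C = 3 - 3*(-6 - 1) = 3 - 3*(-7) = 3 + 21 = 24)
M(Q) = 1/310
r(-100, 68) + M(C) = (-100 + 68) + 1/310 = -32 + 1/310 = -9919/310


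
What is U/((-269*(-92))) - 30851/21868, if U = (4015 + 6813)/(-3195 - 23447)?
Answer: -4717397585/3343776524 ≈ -1.4108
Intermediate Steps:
U = -5414/13321 (U = 10828/(-26642) = 10828*(-1/26642) = -5414/13321 ≈ -0.40643)
U/((-269*(-92))) - 30851/21868 = -5414/(13321*((-269*(-92)))) - 30851/21868 = -5414/13321/24748 - 30851*1/21868 = -5414/13321*1/24748 - 30851/21868 = -2707/164834054 - 30851/21868 = -4717397585/3343776524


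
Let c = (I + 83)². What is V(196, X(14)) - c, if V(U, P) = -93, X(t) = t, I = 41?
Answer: -15469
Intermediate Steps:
c = 15376 (c = (41 + 83)² = 124² = 15376)
V(196, X(14)) - c = -93 - 1*15376 = -93 - 15376 = -15469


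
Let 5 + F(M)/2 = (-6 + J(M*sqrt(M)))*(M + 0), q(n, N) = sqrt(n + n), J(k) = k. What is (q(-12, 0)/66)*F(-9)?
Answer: sqrt(6)*(-486 + 98*I)/33 ≈ -36.074 + 7.2742*I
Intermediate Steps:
q(n, N) = sqrt(2)*sqrt(n) (q(n, N) = sqrt(2*n) = sqrt(2)*sqrt(n))
F(M) = -10 + 2*M*(-6 + M**(3/2)) (F(M) = -10 + 2*((-6 + M*sqrt(M))*(M + 0)) = -10 + 2*((-6 + M**(3/2))*M) = -10 + 2*(M*(-6 + M**(3/2))) = -10 + 2*M*(-6 + M**(3/2)))
(q(-12, 0)/66)*F(-9) = ((sqrt(2)*sqrt(-12))/66)*(-10 - 12*(-9) + 2*(-9)**(5/2)) = ((sqrt(2)*(2*I*sqrt(3)))*(1/66))*(-10 + 108 + 2*(243*I)) = ((2*I*sqrt(6))*(1/66))*(-10 + 108 + 486*I) = (I*sqrt(6)/33)*(98 + 486*I) = I*sqrt(6)*(98 + 486*I)/33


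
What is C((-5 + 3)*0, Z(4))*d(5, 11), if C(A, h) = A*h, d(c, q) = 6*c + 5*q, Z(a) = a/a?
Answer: 0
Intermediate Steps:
Z(a) = 1
d(c, q) = 5*q + 6*c
C((-5 + 3)*0, Z(4))*d(5, 11) = (((-5 + 3)*0)*1)*(5*11 + 6*5) = (-2*0*1)*(55 + 30) = (0*1)*85 = 0*85 = 0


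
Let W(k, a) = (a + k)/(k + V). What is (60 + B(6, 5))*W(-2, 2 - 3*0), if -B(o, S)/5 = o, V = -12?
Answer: 0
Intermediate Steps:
B(o, S) = -5*o
W(k, a) = (a + k)/(-12 + k) (W(k, a) = (a + k)/(k - 12) = (a + k)/(-12 + k))
(60 + B(6, 5))*W(-2, 2 - 3*0) = (60 - 5*6)*(((2 - 3*0) - 2)/(-12 - 2)) = (60 - 30)*(((2 + 0) - 2)/(-14)) = 30*(-(2 - 2)/14) = 30*(-1/14*0) = 30*0 = 0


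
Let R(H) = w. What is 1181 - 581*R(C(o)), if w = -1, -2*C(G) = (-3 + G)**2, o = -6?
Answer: 1762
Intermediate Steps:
C(G) = -(-3 + G)**2/2
R(H) = -1
1181 - 581*R(C(o)) = 1181 - 581*(-1) = 1181 + 581 = 1762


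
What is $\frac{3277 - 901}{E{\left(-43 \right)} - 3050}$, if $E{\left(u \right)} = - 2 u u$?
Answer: $- \frac{594}{1687} \approx -0.3521$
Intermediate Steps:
$E{\left(u \right)} = - 2 u^{2}$
$\frac{3277 - 901}{E{\left(-43 \right)} - 3050} = \frac{3277 - 901}{- 2 \left(-43\right)^{2} - 3050} = \frac{2376}{\left(-2\right) 1849 - 3050} = \frac{2376}{-3698 - 3050} = \frac{2376}{-6748} = 2376 \left(- \frac{1}{6748}\right) = - \frac{594}{1687}$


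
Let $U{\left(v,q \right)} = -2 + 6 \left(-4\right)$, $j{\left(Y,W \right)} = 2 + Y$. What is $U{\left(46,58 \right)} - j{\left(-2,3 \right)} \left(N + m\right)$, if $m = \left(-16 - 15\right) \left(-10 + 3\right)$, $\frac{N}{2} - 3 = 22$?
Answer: $-26$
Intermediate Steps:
$N = 50$ ($N = 6 + 2 \cdot 22 = 6 + 44 = 50$)
$U{\left(v,q \right)} = -26$ ($U{\left(v,q \right)} = -2 - 24 = -26$)
$m = 217$ ($m = \left(-31\right) \left(-7\right) = 217$)
$U{\left(46,58 \right)} - j{\left(-2,3 \right)} \left(N + m\right) = -26 - \left(2 - 2\right) \left(50 + 217\right) = -26 - 0 \cdot 267 = -26 - 0 = -26 + 0 = -26$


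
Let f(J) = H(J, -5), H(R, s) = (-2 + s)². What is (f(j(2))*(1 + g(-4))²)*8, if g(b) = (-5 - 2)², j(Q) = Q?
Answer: 980000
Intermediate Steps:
g(b) = 49 (g(b) = (-7)² = 49)
f(J) = 49 (f(J) = (-2 - 5)² = (-7)² = 49)
(f(j(2))*(1 + g(-4))²)*8 = (49*(1 + 49)²)*8 = (49*50²)*8 = (49*2500)*8 = 122500*8 = 980000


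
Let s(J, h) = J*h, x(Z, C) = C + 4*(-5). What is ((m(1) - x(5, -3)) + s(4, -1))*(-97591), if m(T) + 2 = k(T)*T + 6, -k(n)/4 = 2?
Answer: -1463865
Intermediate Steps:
x(Z, C) = -20 + C (x(Z, C) = C - 20 = -20 + C)
k(n) = -8 (k(n) = -4*2 = -8)
m(T) = 4 - 8*T (m(T) = -2 + (-8*T + 6) = -2 + (6 - 8*T) = 4 - 8*T)
((m(1) - x(5, -3)) + s(4, -1))*(-97591) = (((4 - 8*1) - (-20 - 3)) + 4*(-1))*(-97591) = (((4 - 8) - 1*(-23)) - 4)*(-97591) = ((-4 + 23) - 4)*(-97591) = (19 - 4)*(-97591) = 15*(-97591) = -1463865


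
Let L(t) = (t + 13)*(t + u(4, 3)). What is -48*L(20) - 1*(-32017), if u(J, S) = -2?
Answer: 3505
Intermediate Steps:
L(t) = (-2 + t)*(13 + t) (L(t) = (t + 13)*(t - 2) = (13 + t)*(-2 + t) = (-2 + t)*(13 + t))
-48*L(20) - 1*(-32017) = -48*(-26 + 20² + 11*20) - 1*(-32017) = -48*(-26 + 400 + 220) + 32017 = -48*594 + 32017 = -28512 + 32017 = 3505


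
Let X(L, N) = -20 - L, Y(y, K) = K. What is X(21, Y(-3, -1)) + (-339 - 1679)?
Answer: -2059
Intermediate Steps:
X(21, Y(-3, -1)) + (-339 - 1679) = (-20 - 1*21) + (-339 - 1679) = (-20 - 21) - 2018 = -41 - 2018 = -2059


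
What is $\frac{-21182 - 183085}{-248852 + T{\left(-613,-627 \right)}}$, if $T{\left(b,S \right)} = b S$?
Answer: $- \frac{29181}{19357} \approx -1.5075$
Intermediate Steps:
$T{\left(b,S \right)} = S b$
$\frac{-21182 - 183085}{-248852 + T{\left(-613,-627 \right)}} = \frac{-21182 - 183085}{-248852 - -384351} = - \frac{204267}{-248852 + 384351} = - \frac{204267}{135499} = \left(-204267\right) \frac{1}{135499} = - \frac{29181}{19357}$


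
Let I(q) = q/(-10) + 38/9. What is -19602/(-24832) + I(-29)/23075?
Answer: 10181092703/12892464000 ≈ 0.78969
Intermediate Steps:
I(q) = 38/9 - q/10 (I(q) = q*(-1/10) + 38*(1/9) = -q/10 + 38/9 = 38/9 - q/10)
-19602/(-24832) + I(-29)/23075 = -19602/(-24832) + (38/9 - 1/10*(-29))/23075 = -19602*(-1/24832) + (38/9 + 29/10)*(1/23075) = 9801/12416 + (641/90)*(1/23075) = 9801/12416 + 641/2076750 = 10181092703/12892464000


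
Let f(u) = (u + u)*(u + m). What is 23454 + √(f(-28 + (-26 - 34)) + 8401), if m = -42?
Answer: 23454 + √31281 ≈ 23631.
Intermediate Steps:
f(u) = 2*u*(-42 + u) (f(u) = (u + u)*(u - 42) = (2*u)*(-42 + u) = 2*u*(-42 + u))
23454 + √(f(-28 + (-26 - 34)) + 8401) = 23454 + √(2*(-28 + (-26 - 34))*(-42 + (-28 + (-26 - 34))) + 8401) = 23454 + √(2*(-28 - 60)*(-42 + (-28 - 60)) + 8401) = 23454 + √(2*(-88)*(-42 - 88) + 8401) = 23454 + √(2*(-88)*(-130) + 8401) = 23454 + √(22880 + 8401) = 23454 + √31281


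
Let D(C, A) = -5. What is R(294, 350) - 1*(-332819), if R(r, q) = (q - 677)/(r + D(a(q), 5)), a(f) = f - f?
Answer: 96184364/289 ≈ 3.3282e+5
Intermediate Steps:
a(f) = 0
R(r, q) = (-677 + q)/(-5 + r) (R(r, q) = (q - 677)/(r - 5) = (-677 + q)/(-5 + r))
R(294, 350) - 1*(-332819) = (-677 + 350)/(-5 + 294) - 1*(-332819) = -327/289 + 332819 = 96184364/289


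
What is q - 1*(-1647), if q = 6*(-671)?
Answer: -2379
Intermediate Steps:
q = -4026
q - 1*(-1647) = -4026 - 1*(-1647) = -4026 + 1647 = -2379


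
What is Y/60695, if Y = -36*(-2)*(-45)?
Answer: -648/12139 ≈ -0.053382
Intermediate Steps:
Y = -3240 (Y = 72*(-45) = -3240)
Y/60695 = -3240/60695 = -3240*1/60695 = -648/12139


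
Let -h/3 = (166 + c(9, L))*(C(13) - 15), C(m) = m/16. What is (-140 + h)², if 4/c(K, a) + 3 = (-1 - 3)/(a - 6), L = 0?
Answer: 147252550225/3136 ≈ 4.6956e+7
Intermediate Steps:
C(m) = m/16 (C(m) = m*(1/16) = m/16)
c(K, a) = 4/(-3 - 4/(-6 + a)) (c(K, a) = 4/(-3 + (-1 - 3)/(a - 6)) = 4/(-3 - 4/(-6 + a)))
h = 391575/56 (h = -3*(166 + 4*(6 - 1*0)/(-14 + 3*0))*((1/16)*13 - 15) = -3*(166 + 4*(6 + 0)/(-14 + 0))*(13/16 - 15) = -3*(166 + 4*6/(-14))*(-227)/16 = -3*(166 + 4*(-1/14)*6)*(-227)/16 = -3*(166 - 12/7)*(-227)/16 = -3450*(-227)/(7*16) = -3*(-130525/56) = 391575/56 ≈ 6992.4)
(-140 + h)² = (-140 + 391575/56)² = (383735/56)² = 147252550225/3136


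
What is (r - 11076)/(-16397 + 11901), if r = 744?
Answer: 2583/1124 ≈ 2.2980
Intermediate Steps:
(r - 11076)/(-16397 + 11901) = (744 - 11076)/(-16397 + 11901) = -10332/(-4496) = -10332*(-1/4496) = 2583/1124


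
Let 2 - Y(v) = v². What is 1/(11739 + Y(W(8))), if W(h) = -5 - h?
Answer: 1/11572 ≈ 8.6415e-5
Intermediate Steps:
Y(v) = 2 - v²
1/(11739 + Y(W(8))) = 1/(11739 + (2 - (-5 - 1*8)²)) = 1/(11739 + (2 - (-5 - 8)²)) = 1/(11739 + (2 - 1*(-13)²)) = 1/(11739 + (2 - 1*169)) = 1/(11739 + (2 - 169)) = 1/(11739 - 167) = 1/11572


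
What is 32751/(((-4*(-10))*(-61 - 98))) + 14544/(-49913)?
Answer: -575733501/105815560 ≈ -5.4409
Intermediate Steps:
32751/(((-4*(-10))*(-61 - 98))) + 14544/(-49913) = 32751/((40*(-159))) + 14544*(-1/49913) = 32751/(-6360) - 14544/49913 = 32751*(-1/6360) - 14544/49913 = -10917/2120 - 14544/49913 = -575733501/105815560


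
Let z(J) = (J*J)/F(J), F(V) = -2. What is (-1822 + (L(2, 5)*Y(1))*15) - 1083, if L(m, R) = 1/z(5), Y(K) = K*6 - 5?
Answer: -14531/5 ≈ -2906.2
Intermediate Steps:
Y(K) = -5 + 6*K (Y(K) = 6*K - 5 = -5 + 6*K)
z(J) = -J²/2 (z(J) = (J*J)/(-2) = J²*(-½) = -J²/2)
L(m, R) = -2/25 (L(m, R) = 1/(-½*5²) = 1/(-½*25) = 1/(-25/2) = -2/25)
(-1822 + (L(2, 5)*Y(1))*15) - 1083 = (-1822 - 2*(-5 + 6*1)/25*15) - 1083 = (-1822 - 2*(-5 + 6)/25*15) - 1083 = (-1822 - 2/25*1*15) - 1083 = (-1822 - 2/25*15) - 1083 = (-1822 - 6/5) - 1083 = -9116/5 - 1083 = -14531/5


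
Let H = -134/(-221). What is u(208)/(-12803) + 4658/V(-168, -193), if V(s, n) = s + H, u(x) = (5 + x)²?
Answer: -7429009720/236817091 ≈ -31.370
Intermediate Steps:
H = 134/221 (H = -134*(-1/221) = 134/221 ≈ 0.60633)
V(s, n) = 134/221 + s (V(s, n) = s + 134/221 = 134/221 + s)
u(208)/(-12803) + 4658/V(-168, -193) = (5 + 208)²/(-12803) + 4658/(134/221 - 168) = 213²*(-1/12803) + 4658/(-36994/221) = 45369*(-1/12803) + 4658*(-221/36994) = -45369/12803 - 514709/18497 = -7429009720/236817091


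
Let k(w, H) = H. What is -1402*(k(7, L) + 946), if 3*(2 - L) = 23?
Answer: -3955042/3 ≈ -1.3183e+6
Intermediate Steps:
L = -17/3 (L = 2 - 1/3*23 = 2 - 23/3 = -17/3 ≈ -5.6667)
-1402*(k(7, L) + 946) = -1402*(-17/3 + 946) = -1402*2821/3 = -3955042/3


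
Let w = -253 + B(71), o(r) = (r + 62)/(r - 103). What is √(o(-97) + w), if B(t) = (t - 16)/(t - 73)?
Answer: I*√112130/20 ≈ 16.743*I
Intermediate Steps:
B(t) = (-16 + t)/(-73 + t)
o(r) = (62 + r)/(-103 + r)
w = -561/2 (w = -253 + (-16 + 71)/(-73 + 71) = -253 + 55/(-2) = -253 - ½*55 = -253 - 55/2 = -561/2 ≈ -280.50)
√(o(-97) + w) = √((62 - 97)/(-103 - 97) - 561/2) = √(-35/(-200) - 561/2) = √(-1/200*(-35) - 561/2) = √(7/40 - 561/2) = √(-11213/40) = I*√112130/20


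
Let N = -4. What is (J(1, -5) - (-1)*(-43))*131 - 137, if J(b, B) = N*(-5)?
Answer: -3150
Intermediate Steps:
J(b, B) = 20 (J(b, B) = -4*(-5) = 20)
(J(1, -5) - (-1)*(-43))*131 - 137 = (20 - (-1)*(-43))*131 - 137 = (20 - 1*43)*131 - 137 = (20 - 43)*131 - 137 = -23*131 - 137 = -3013 - 137 = -3150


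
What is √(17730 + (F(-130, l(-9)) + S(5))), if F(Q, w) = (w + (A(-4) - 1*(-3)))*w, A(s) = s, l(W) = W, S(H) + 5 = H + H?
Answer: 5*√713 ≈ 133.51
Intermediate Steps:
S(H) = -5 + 2*H (S(H) = -5 + (H + H) = -5 + 2*H)
F(Q, w) = w*(-1 + w) (F(Q, w) = (w + (-4 - 1*(-3)))*w = (w + (-4 + 3))*w = (w - 1)*w = (-1 + w)*w = w*(-1 + w))
√(17730 + (F(-130, l(-9)) + S(5))) = √(17730 + (-9*(-1 - 9) + (-5 + 2*5))) = √(17730 + (-9*(-10) + (-5 + 10))) = √(17730 + (90 + 5)) = √(17730 + 95) = √17825 = 5*√713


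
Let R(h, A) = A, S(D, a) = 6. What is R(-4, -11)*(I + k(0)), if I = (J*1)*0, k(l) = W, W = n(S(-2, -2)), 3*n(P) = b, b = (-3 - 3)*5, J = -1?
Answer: 110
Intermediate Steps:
b = -30 (b = -6*5 = -30)
n(P) = -10 (n(P) = (⅓)*(-30) = -10)
W = -10
k(l) = -10
I = 0 (I = -1*1*0 = -1*0 = 0)
R(-4, -11)*(I + k(0)) = -11*(0 - 10) = -11*(-10) = 110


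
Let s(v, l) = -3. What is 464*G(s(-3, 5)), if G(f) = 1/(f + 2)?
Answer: -464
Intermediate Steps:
G(f) = 1/(2 + f)
464*G(s(-3, 5)) = 464/(2 - 3) = 464/(-1) = 464*(-1) = -464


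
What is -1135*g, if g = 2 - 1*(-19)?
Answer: -23835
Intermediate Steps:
g = 21 (g = 2 + 19 = 21)
-1135*g = -1135*21 = -23835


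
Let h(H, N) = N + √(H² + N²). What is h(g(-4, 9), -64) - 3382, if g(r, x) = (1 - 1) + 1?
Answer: -3446 + √4097 ≈ -3382.0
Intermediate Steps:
g(r, x) = 1 (g(r, x) = 0 + 1 = 1)
h(g(-4, 9), -64) - 3382 = (-64 + √(1² + (-64)²)) - 3382 = (-64 + √(1 + 4096)) - 3382 = (-64 + √4097) - 3382 = -3446 + √4097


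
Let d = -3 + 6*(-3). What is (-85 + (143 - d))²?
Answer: 6241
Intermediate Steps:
d = -21 (d = -3 - 18 = -21)
(-85 + (143 - d))² = (-85 + (143 - 1*(-21)))² = (-85 + (143 + 21))² = (-85 + 164)² = 79² = 6241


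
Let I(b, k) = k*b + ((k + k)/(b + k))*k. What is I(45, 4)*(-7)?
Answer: -8852/7 ≈ -1264.6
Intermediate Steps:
I(b, k) = b*k + 2*k²/(b + k) (I(b, k) = b*k + ((2*k)/(b + k))*k = b*k + (2*k/(b + k))*k = b*k + 2*k²/(b + k))
I(45, 4)*(-7) = (4*(45² + 2*4 + 45*4)/(45 + 4))*(-7) = (4*(2025 + 8 + 180)/49)*(-7) = (4*(1/49)*2213)*(-7) = (8852/49)*(-7) = -8852/7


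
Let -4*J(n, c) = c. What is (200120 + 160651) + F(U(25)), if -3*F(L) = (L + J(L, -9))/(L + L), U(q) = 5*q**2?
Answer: 27057812491/75000 ≈ 3.6077e+5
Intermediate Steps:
J(n, c) = -c/4
F(L) = -(9/4 + L)/(6*L) (F(L) = -(L - 1/4*(-9))/(3*(L + L)) = -(L + 9/4)/(3*(2*L)) = -(9/4 + L)*1/(2*L)/3 = -(9/4 + L)/(6*L))
(200120 + 160651) + F(U(25)) = (200120 + 160651) + (-9 - 20*25**2)/(24*((5*25**2))) = 360771 + (-9 - 20*625)/(24*((5*625))) = 360771 + (1/24)*(-9 - 4*3125)/3125 = 360771 + (1/24)*(1/3125)*(-9 - 12500) = 360771 + (1/24)*(1/3125)*(-12509) = 360771 - 12509/75000 = 27057812491/75000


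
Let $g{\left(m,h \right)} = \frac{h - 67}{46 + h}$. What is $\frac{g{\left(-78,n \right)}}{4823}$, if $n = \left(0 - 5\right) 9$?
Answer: $- \frac{16}{689} \approx -0.023222$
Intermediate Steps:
$n = -45$ ($n = \left(0 - 5\right) 9 = \left(-5\right) 9 = -45$)
$g{\left(m,h \right)} = \frac{-67 + h}{46 + h}$
$\frac{g{\left(-78,n \right)}}{4823} = \frac{\frac{1}{46 - 45} \left(-67 - 45\right)}{4823} = 1^{-1} \left(-112\right) \frac{1}{4823} = 1 \left(-112\right) \frac{1}{4823} = \left(-112\right) \frac{1}{4823} = - \frac{16}{689}$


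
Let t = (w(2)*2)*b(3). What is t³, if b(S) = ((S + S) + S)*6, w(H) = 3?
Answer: 34012224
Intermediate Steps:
b(S) = 18*S (b(S) = (2*S + S)*6 = (3*S)*6 = 18*S)
t = 324 (t = (3*2)*(18*3) = 6*54 = 324)
t³ = 324³ = 34012224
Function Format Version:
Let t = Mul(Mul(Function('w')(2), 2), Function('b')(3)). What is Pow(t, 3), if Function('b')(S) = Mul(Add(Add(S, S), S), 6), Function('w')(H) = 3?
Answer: 34012224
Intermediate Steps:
Function('b')(S) = Mul(18, S) (Function('b')(S) = Mul(Add(Mul(2, S), S), 6) = Mul(Mul(3, S), 6) = Mul(18, S))
t = 324 (t = Mul(Mul(3, 2), Mul(18, 3)) = Mul(6, 54) = 324)
Pow(t, 3) = Pow(324, 3) = 34012224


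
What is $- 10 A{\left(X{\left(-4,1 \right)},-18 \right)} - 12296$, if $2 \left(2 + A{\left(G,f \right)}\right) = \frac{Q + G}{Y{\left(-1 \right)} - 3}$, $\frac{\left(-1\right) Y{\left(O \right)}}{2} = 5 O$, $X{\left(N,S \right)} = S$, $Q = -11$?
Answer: $- \frac{85882}{7} \approx -12269.0$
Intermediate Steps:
$Y{\left(O \right)} = - 10 O$ ($Y{\left(O \right)} = - 2 \cdot 5 O = - 10 O$)
$A{\left(G,f \right)} = - \frac{39}{14} + \frac{G}{14}$ ($A{\left(G,f \right)} = -2 + \frac{\left(-11 + G\right) \frac{1}{\left(-10\right) \left(-1\right) - 3}}{2} = -2 + \frac{\left(-11 + G\right) \frac{1}{10 - 3}}{2} = -2 + \frac{\left(-11 + G\right) \frac{1}{7}}{2} = -2 + \frac{- \frac{11}{7} + \frac{G}{7}}{2} = -2 + \left(- \frac{11}{14} + \frac{G}{14}\right) = - \frac{39}{14} + \frac{G}{14}$)
$- 10 A{\left(X{\left(-4,1 \right)},-18 \right)} - 12296 = - 10 \left(- \frac{39}{14} + \frac{1}{14} \cdot 1\right) - 12296 = - 10 \left(- \frac{39}{14} + \frac{1}{14}\right) - 12296 = \left(-10\right) \left(- \frac{19}{7}\right) - 12296 = \frac{190}{7} - 12296 = - \frac{85882}{7}$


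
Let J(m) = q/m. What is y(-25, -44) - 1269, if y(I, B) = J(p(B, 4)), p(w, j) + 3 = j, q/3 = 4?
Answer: -1257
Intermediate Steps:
q = 12 (q = 3*4 = 12)
p(w, j) = -3 + j
J(m) = 12/m
y(I, B) = 12 (y(I, B) = 12/(-3 + 4) = 12/1 = 12*1 = 12)
y(-25, -44) - 1269 = 12 - 1269 = -1257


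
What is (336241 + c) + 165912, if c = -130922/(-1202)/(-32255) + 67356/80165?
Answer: 156071317367833438/310803793415 ≈ 5.0215e+5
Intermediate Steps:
c = 260093110943/310803793415 (c = -130922*(-1/1202)*(-1/32255) + 67356*(1/80165) = (65461/601)*(-1/32255) + 67356/80165 = -65461/19385255 + 67356/80165 = 260093110943/310803793415 ≈ 0.83684)
(336241 + c) + 165912 = (336241 + 260093110943/310803793415) + 165912 = 104505238394763958/310803793415 + 165912 = 156071317367833438/310803793415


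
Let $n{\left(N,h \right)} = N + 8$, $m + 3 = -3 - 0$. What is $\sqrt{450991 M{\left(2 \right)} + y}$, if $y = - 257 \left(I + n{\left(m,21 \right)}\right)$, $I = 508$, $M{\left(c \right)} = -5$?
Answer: $5 i \sqrt{95441} \approx 1544.7 i$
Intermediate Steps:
$m = -6$ ($m = -3 - 3 = -6$)
$n{\left(N,h \right)} = 8 + N$
$y = -131070$ ($y = - 257 \left(508 + \left(8 - 6\right)\right) = - 257 \left(508 + 2\right) = \left(-257\right) 510 = -131070$)
$\sqrt{450991 M{\left(2 \right)} + y} = \sqrt{450991 \left(-5\right) - 131070} = \sqrt{-2254955 - 131070} = \sqrt{-2386025} = 5 i \sqrt{95441}$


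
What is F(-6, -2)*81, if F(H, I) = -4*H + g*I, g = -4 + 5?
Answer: 1782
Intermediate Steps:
g = 1
F(H, I) = I - 4*H (F(H, I) = -4*H + 1*I = -4*H + I = I - 4*H)
F(-6, -2)*81 = (-2 - 4*(-6))*81 = (-2 + 24)*81 = 22*81 = 1782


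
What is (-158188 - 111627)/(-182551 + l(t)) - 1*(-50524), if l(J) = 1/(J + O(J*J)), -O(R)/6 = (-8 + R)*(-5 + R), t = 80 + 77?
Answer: 33605890497530026037/665127611077518 ≈ 50526.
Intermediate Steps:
t = 157
O(R) = -6*(-8 + R)*(-5 + R)
l(J) = 1/(-240 + J - 6*J⁴ + 78*J²) (l(J) = 1/(J + (-240 - 6*J⁴ + 78*(J*J))) = 1/(J + (-240 - 6*J⁴ + 78*J²)) = 1/(-240 + J - 6*J⁴ + 78*J²))
(-158188 - 111627)/(-182551 + l(t)) - 1*(-50524) = (-158188 - 111627)/(-182551 - 1/(240 - 1*157 - 78*157² + 6*157⁴)) - 1*(-50524) = -269815/(-182551 - 1/(240 - 157 - 78*24649 + 6*607573201)) + 50524 = -269815/(-182551 - 1/(240 - 157 - 1922622 + 3645439206)) + 50524 = -269815/(-182551 - 1/3643516667) + 50524 = -269815/(-665127611077518/3643516667) + 50524 = -269815*(-3643516667/665127611077518) + 50524 = 983075449506605/665127611077518 + 50524 = 33605890497530026037/665127611077518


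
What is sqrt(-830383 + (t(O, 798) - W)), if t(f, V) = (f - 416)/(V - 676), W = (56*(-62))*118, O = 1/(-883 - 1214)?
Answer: I*sqrt(3059402552500486)/85278 ≈ 648.61*I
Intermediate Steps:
O = -1/2097 (O = 1/(-2097) = -1/2097 ≈ -0.00047687)
W = -409696 (W = -3472*118 = -409696)
t(f, V) = (-416 + f)/(-676 + V)
sqrt(-830383 + (t(O, 798) - W)) = sqrt(-830383 + ((-416 - 1/2097)/(-676 + 798) - 1*(-409696))) = sqrt(-830383 + (-872353/2097/122 + 409696)) = sqrt(-830383 + ((1/122)*(-872353/2097) + 409696)) = sqrt(-830383 + (-872353/255834 + 409696)) = sqrt(-830383 + 104813294111/255834) = sqrt(-107626910311/255834) = I*sqrt(3059402552500486)/85278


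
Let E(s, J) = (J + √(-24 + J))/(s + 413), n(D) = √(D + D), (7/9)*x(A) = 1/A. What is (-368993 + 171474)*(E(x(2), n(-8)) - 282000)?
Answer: 55700358000 - 11061064*I/5791 - 5530532*√(-6 + I)/5791 ≈ 5.57e+10 - 4257.4*I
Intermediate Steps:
x(A) = 9/(7*A)
n(D) = √2*√D (n(D) = √(2*D) = √2*√D)
E(s, J) = (J + √(-24 + J))/(413 + s)
(-368993 + 171474)*(E(x(2), n(-8)) - 282000) = (-368993 + 171474)*((√2*√(-8) + √(-24 + √2*√(-8)))/(413 + (9/7)/2) - 282000) = -197519*((√2*(2*I*√2) + √(-24 + √2*(2*I*√2)))/(413 + (9/7)*(½)) - 282000) = -197519*((4*I + √(-24 + 4*I))/(413 + 9/14) - 282000) = -197519*((√(-24 + 4*I) + 4*I)/(5791/14) - 282000) = -197519*(14*(√(-24 + 4*I) + 4*I)/5791 - 282000) = -197519*((14*√(-24 + 4*I)/5791 + 56*I/5791) - 282000) = -197519*(-282000 + 14*√(-24 + 4*I)/5791 + 56*I/5791) = 55700358000 - 11061064*I/5791 - 2765266*√(-24 + 4*I)/5791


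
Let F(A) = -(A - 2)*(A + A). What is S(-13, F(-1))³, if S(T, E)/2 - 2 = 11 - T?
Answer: 140608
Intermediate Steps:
F(A) = -2*A*(-2 + A) (F(A) = -(-2 + A)*2*A = -2*A*(-2 + A))
S(T, E) = 26 - 2*T (S(T, E) = 4 + 2*(11 - T) = 4 + (22 - 2*T) = 26 - 2*T)
S(-13, F(-1))³ = (26 - 2*(-13))³ = (26 + 26)³ = 52³ = 140608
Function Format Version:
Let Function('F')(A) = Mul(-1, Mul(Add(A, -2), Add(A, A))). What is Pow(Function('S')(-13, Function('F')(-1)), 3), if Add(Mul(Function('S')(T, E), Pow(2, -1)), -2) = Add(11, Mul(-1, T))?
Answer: 140608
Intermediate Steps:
Function('F')(A) = Mul(-2, A, Add(-2, A)) (Function('F')(A) = Mul(-1, Mul(Add(-2, A), Mul(2, A))) = Mul(-1, Mul(2, A, Add(-2, A))) = Mul(-2, A, Add(-2, A)))
Function('S')(T, E) = Add(26, Mul(-2, T)) (Function('S')(T, E) = Add(4, Mul(2, Add(11, Mul(-1, T)))) = Add(4, Add(22, Mul(-2, T))) = Add(26, Mul(-2, T)))
Pow(Function('S')(-13, Function('F')(-1)), 3) = Pow(Add(26, Mul(-2, -13)), 3) = Pow(Add(26, 26), 3) = Pow(52, 3) = 140608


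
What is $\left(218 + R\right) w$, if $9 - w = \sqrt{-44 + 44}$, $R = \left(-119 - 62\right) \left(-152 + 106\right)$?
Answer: $76896$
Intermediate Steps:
$R = 8326$ ($R = \left(-181\right) \left(-46\right) = 8326$)
$w = 9$ ($w = 9 - \sqrt{-44 + 44} = 9 - \sqrt{0} = 9 - 0 = 9 + 0 = 9$)
$\left(218 + R\right) w = \left(218 + 8326\right) 9 = 8544 \cdot 9 = 76896$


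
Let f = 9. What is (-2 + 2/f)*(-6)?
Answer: 32/3 ≈ 10.667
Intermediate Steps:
(-2 + 2/f)*(-6) = (-2 + 2/9)*(-6) = -16/9*(-6) = 32/3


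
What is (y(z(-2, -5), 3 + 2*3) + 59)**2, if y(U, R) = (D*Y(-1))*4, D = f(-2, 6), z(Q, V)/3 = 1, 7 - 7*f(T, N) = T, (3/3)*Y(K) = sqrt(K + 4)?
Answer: 174457/49 + 4248*sqrt(3)/7 ≈ 4611.5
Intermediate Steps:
Y(K) = sqrt(4 + K) (Y(K) = sqrt(K + 4) = sqrt(4 + K))
f(T, N) = 1 - T/7
z(Q, V) = 3 (z(Q, V) = 3*1 = 3)
D = 9/7 (D = 1 - 1/7*(-2) = 1 + 2/7 = 9/7 ≈ 1.2857)
y(U, R) = 36*sqrt(3)/7 (y(U, R) = (9*sqrt(4 - 1)/7)*4 = (9*sqrt(3)/7)*4 = 36*sqrt(3)/7)
(y(z(-2, -5), 3 + 2*3) + 59)**2 = (36*sqrt(3)/7 + 59)**2 = (59 + 36*sqrt(3)/7)**2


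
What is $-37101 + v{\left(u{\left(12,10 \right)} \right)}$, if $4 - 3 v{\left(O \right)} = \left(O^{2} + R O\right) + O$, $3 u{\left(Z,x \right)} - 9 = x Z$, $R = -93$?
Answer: $- \frac{109192}{3} \approx -36397.0$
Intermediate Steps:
$u{\left(Z,x \right)} = 3 + \frac{Z x}{3}$ ($u{\left(Z,x \right)} = 3 + \frac{x Z}{3} = 3 + \frac{Z x}{3}$)
$v{\left(O \right)} = \frac{4}{3} - \frac{O^{2}}{3} + \frac{92 O}{3}$ ($v{\left(O \right)} = \frac{4}{3} - \frac{\left(O^{2} - 93 O\right) + O}{3} = \frac{4}{3} - \frac{O^{2} - 92 O}{3} = \frac{4}{3} - \left(- \frac{92 O}{3} + \frac{O^{2}}{3}\right) = \frac{4}{3} - \frac{O^{2}}{3} + \frac{92 O}{3}$)
$-37101 + v{\left(u{\left(12,10 \right)} \right)} = -37101 + \left(\frac{4}{3} - \frac{\left(3 + \frac{1}{3} \cdot 12 \cdot 10\right)^{2}}{3} + \frac{92 \left(3 + \frac{1}{3} \cdot 12 \cdot 10\right)}{3}\right) = -37101 + \left(\frac{4}{3} - \frac{\left(3 + 40\right)^{2}}{3} + \frac{92 \left(3 + 40\right)}{3}\right) = -37101 + \left(\frac{4}{3} - \frac{43^{2}}{3} + \frac{92}{3} \cdot 43\right) = -37101 + \left(\frac{4}{3} - \frac{1849}{3} + \frac{3956}{3}\right) = -37101 + \frac{2111}{3} = - \frac{109192}{3}$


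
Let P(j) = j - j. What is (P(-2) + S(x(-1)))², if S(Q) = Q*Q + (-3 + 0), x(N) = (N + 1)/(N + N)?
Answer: 9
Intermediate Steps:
P(j) = 0
x(N) = (1 + N)/(2*N) (x(N) = (1 + N)/((2*N)) = (1 + N)*(1/(2*N)) = (1 + N)/(2*N))
S(Q) = -3 + Q² (S(Q) = Q² - 3 = -3 + Q²)
(P(-2) + S(x(-1)))² = (0 + (-3 + ((½)*(1 - 1)/(-1))²))² = (0 + (-3 + ((½)*(-1)*0)²))² = (0 + (-3 + 0²))² = (0 + (-3 + 0))² = (0 - 3)² = (-3)² = 9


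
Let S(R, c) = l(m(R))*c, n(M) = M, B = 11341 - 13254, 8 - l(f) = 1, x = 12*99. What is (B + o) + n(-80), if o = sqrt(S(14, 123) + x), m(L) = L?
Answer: -1993 + sqrt(2049) ≈ -1947.7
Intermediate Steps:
x = 1188
l(f) = 7 (l(f) = 8 - 1*1 = 8 - 1 = 7)
B = -1913
S(R, c) = 7*c
o = sqrt(2049) (o = sqrt(7*123 + 1188) = sqrt(861 + 1188) = sqrt(2049) ≈ 45.266)
(B + o) + n(-80) = (-1913 + sqrt(2049)) - 80 = -1993 + sqrt(2049)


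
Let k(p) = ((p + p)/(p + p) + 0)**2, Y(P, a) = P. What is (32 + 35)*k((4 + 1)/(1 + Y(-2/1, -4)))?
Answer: 67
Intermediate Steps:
k(p) = 1 (k(p) = ((2*p)/((2*p)) + 0)**2 = ((2*p)*(1/(2*p)) + 0)**2 = (1 + 0)**2 = 1**2 = 1)
(32 + 35)*k((4 + 1)/(1 + Y(-2/1, -4))) = (32 + 35)*1 = 67*1 = 67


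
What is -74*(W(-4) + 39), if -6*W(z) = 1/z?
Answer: -34669/12 ≈ -2889.1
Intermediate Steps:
W(z) = -1/(6*z)
-74*(W(-4) + 39) = -74*(-⅙/(-4) + 39) = -74*(-⅙*(-¼) + 39) = -74*(1/24 + 39) = -74*937/24 = -34669/12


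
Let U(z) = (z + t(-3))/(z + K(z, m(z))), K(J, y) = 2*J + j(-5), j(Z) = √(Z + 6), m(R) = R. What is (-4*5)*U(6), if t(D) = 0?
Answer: -120/19 ≈ -6.3158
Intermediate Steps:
j(Z) = √(6 + Z)
K(J, y) = 1 + 2*J (K(J, y) = 2*J + √(6 - 5) = 2*J + √1 = 2*J + 1 = 1 + 2*J)
U(z) = z/(1 + 3*z) (U(z) = (z + 0)/(z + (1 + 2*z)) = z/(1 + 3*z))
(-4*5)*U(6) = (-4*5)*(6/(1 + 3*6)) = -120/(1 + 18) = -120/19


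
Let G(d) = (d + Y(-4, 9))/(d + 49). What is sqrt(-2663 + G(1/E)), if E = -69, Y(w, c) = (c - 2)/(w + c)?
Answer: I*sqrt(45004222)/130 ≈ 51.604*I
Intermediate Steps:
Y(w, c) = (-2 + c)/(c + w)
G(d) = (7/5 + d)/(49 + d) (G(d) = (d + (-2 + 9)/(9 - 4))/(d + 49) = (d + 7/5)/(49 + d) = (7/5 + d)/(49 + d))
sqrt(-2663 + G(1/E)) = sqrt(-2663 + (7/5 + 1/(-69))/(49 + 1/(-69))) = sqrt(-2663 + (7/5 - 1/69)/(49 - 1/69)) = sqrt(-2663 + (478/345)/(3380/69)) = sqrt(-2663 + (69/3380)*(478/345)) = sqrt(-2663 + 239/8450) = sqrt(-22502111/8450) = I*sqrt(45004222)/130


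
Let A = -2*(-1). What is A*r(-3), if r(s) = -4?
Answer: -8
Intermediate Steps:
A = 2
A*r(-3) = 2*(-4) = -8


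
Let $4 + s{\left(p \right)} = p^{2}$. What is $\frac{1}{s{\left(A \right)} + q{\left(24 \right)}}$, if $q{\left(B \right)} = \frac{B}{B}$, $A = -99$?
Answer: $\frac{1}{9798} \approx 0.00010206$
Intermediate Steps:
$q{\left(B \right)} = 1$
$s{\left(p \right)} = -4 + p^{2}$
$\frac{1}{s{\left(A \right)} + q{\left(24 \right)}} = \frac{1}{\left(-4 + \left(-99\right)^{2}\right) + 1} = \frac{1}{\left(-4 + 9801\right) + 1} = \frac{1}{9797 + 1} = \frac{1}{9798}$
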